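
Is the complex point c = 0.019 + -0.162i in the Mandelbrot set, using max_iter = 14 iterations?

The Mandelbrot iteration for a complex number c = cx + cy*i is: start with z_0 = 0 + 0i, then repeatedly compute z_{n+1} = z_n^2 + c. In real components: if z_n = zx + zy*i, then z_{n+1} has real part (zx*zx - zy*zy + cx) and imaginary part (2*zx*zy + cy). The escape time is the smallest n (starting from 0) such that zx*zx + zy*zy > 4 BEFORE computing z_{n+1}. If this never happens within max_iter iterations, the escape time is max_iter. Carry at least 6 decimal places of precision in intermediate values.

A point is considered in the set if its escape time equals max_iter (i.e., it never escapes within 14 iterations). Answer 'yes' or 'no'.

Answer: yes

Derivation:
z_0 = 0 + 0i, c = 0.0190 + -0.1620i
Iter 1: z = 0.0190 + -0.1620i, |z|^2 = 0.0266
Iter 2: z = -0.0069 + -0.1682i, |z|^2 = 0.0283
Iter 3: z = -0.0092 + -0.1597i, |z|^2 = 0.0256
Iter 4: z = -0.0064 + -0.1591i, |z|^2 = 0.0253
Iter 5: z = -0.0063 + -0.1600i, |z|^2 = 0.0256
Iter 6: z = -0.0065 + -0.1600i, |z|^2 = 0.0256
Iter 7: z = -0.0066 + -0.1599i, |z|^2 = 0.0256
Iter 8: z = -0.0065 + -0.1599i, |z|^2 = 0.0256
Iter 9: z = -0.0065 + -0.1599i, |z|^2 = 0.0256
Iter 10: z = -0.0065 + -0.1599i, |z|^2 = 0.0256
Iter 11: z = -0.0065 + -0.1599i, |z|^2 = 0.0256
Iter 12: z = -0.0065 + -0.1599i, |z|^2 = 0.0256
Iter 13: z = -0.0065 + -0.1599i, |z|^2 = 0.0256
Did not escape in 14 iterations → in set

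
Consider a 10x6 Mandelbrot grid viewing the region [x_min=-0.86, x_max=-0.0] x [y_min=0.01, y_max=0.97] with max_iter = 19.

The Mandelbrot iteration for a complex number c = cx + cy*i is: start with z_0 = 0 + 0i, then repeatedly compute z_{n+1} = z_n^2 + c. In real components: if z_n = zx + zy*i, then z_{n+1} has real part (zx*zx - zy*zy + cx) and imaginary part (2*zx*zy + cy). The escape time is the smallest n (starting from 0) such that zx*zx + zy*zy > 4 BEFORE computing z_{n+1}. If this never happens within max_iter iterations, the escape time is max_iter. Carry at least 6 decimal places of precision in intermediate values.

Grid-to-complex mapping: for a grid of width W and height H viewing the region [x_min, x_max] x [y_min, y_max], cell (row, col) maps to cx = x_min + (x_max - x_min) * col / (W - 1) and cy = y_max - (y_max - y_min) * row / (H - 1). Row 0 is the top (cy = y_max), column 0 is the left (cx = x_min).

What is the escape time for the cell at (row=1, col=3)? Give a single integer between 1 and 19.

Answer: 5

Derivation:
z_0 = 0 + 0i, c = -0.5733 + 0.7780i
Iter 1: z = -0.5733 + 0.7780i, |z|^2 = 0.9340
Iter 2: z = -0.8499 + -0.1141i, |z|^2 = 0.7354
Iter 3: z = 0.1360 + 0.9720i, |z|^2 = 0.9632
Iter 4: z = -1.4995 + 1.0423i, |z|^2 = 3.3351
Iter 5: z = 0.5888 + -2.3481i, |z|^2 = 5.8603
Escaped at iteration 5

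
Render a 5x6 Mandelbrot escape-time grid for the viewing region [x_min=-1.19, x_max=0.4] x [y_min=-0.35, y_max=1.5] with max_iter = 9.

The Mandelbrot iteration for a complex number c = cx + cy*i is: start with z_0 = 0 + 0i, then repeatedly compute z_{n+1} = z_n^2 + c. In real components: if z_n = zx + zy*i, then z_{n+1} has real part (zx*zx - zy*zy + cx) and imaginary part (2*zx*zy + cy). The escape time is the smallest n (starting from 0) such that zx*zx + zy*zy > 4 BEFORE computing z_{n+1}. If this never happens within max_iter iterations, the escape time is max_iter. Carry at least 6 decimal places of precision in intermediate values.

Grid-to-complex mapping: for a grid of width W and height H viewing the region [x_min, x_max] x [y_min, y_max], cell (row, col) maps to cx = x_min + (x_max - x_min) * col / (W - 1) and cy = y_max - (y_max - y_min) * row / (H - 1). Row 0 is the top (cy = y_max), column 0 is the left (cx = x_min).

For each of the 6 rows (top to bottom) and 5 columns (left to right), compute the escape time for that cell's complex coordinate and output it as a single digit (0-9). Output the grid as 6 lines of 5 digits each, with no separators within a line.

(row=0, col=0): c = -1.1900 + 1.5000i → escape time 2
(row=0, col=1): c = -0.7925 + 1.5000i → escape time 2
(row=0, col=2): c = -0.3950 + 1.5000i → escape time 2
(row=0, col=3): c = 0.0025 + 1.5000i → escape time 2
(row=0, col=4): c = 0.4000 + 1.5000i → escape time 2
(row=1, col=0): c = -1.1900 + 1.1300i → escape time 3
(row=1, col=1): c = -0.7925 + 1.1300i → escape time 3
(row=1, col=2): c = -0.3950 + 1.1300i → escape time 4
(row=1, col=3): c = 0.0025 + 1.1300i → escape time 4
(row=1, col=4): c = 0.4000 + 1.1300i → escape time 2
(row=2, col=0): c = -1.1900 + 0.7600i → escape time 3
(row=2, col=1): c = -0.7925 + 0.7600i → escape time 4
(row=2, col=2): c = -0.3950 + 0.7600i → escape time 7
(row=2, col=3): c = 0.0025 + 0.7600i → escape time 9
(row=2, col=4): c = 0.4000 + 0.7600i → escape time 4
(row=3, col=0): c = -1.1900 + 0.3900i → escape time 7
(row=3, col=1): c = -0.7925 + 0.3900i → escape time 8
(row=3, col=2): c = -0.3950 + 0.3900i → escape time 9
(row=3, col=3): c = 0.0025 + 0.3900i → escape time 9
(row=3, col=4): c = 0.4000 + 0.3900i → escape time 9
(row=4, col=0): c = -1.1900 + 0.0200i → escape time 9
(row=4, col=1): c = -0.7925 + 0.0200i → escape time 9
(row=4, col=2): c = -0.3950 + 0.0200i → escape time 9
(row=4, col=3): c = 0.0025 + 0.0200i → escape time 9
(row=4, col=4): c = 0.4000 + 0.0200i → escape time 7
(row=5, col=0): c = -1.1900 + -0.3500i → escape time 9
(row=5, col=1): c = -0.7925 + -0.3500i → escape time 8
(row=5, col=2): c = -0.3950 + -0.3500i → escape time 9
(row=5, col=3): c = 0.0025 + -0.3500i → escape time 9
(row=5, col=4): c = 0.4000 + -0.3500i → escape time 9

Answer: 22222
33442
34794
78999
99997
98999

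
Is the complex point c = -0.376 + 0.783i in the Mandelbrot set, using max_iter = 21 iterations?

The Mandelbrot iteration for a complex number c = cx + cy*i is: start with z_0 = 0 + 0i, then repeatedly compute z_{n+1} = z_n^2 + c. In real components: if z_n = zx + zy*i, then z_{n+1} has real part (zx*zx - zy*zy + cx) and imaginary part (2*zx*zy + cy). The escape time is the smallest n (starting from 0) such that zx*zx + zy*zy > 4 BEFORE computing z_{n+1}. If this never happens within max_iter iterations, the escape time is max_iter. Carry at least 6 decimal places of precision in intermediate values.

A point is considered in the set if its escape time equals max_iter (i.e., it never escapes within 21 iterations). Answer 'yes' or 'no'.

Answer: no

Derivation:
z_0 = 0 + 0i, c = -0.3760 + 0.7830i
Iter 1: z = -0.3760 + 0.7830i, |z|^2 = 0.7545
Iter 2: z = -0.8477 + 0.1942i, |z|^2 = 0.7563
Iter 3: z = 0.3049 + 0.4538i, |z|^2 = 0.2989
Iter 4: z = -0.4889 + 1.0597i, |z|^2 = 1.3621
Iter 5: z = -1.2599 + -0.2533i, |z|^2 = 1.6516
Iter 6: z = 1.1473 + 1.4212i, |z|^2 = 3.3363
Iter 7: z = -1.0796 + 4.0442i, |z|^2 = 17.5213
Escaped at iteration 7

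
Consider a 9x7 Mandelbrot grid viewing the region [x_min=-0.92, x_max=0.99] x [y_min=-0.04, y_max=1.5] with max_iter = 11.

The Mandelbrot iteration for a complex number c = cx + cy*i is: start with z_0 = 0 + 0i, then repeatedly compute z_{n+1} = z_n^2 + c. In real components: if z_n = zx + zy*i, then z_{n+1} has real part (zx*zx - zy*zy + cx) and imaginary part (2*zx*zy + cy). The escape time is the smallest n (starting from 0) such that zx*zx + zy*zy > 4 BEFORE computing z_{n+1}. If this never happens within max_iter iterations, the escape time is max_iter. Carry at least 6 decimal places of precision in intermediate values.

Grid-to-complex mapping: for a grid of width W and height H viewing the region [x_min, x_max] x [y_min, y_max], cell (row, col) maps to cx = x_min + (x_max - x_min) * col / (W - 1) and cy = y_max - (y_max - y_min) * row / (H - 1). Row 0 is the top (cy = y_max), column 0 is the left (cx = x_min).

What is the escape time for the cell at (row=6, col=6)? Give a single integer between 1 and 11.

Answer: 5

Derivation:
z_0 = 0 + 0i, c = 0.5125 + -0.0400i
Iter 1: z = 0.5125 + -0.0400i, |z|^2 = 0.2643
Iter 2: z = 0.7736 + -0.0810i, |z|^2 = 0.6050
Iter 3: z = 1.1043 + -0.1653i, |z|^2 = 1.2469
Iter 4: z = 1.7047 + -0.4051i, |z|^2 = 3.0702
Iter 5: z = 3.2544 + -1.4212i, |z|^2 = 12.6112
Escaped at iteration 5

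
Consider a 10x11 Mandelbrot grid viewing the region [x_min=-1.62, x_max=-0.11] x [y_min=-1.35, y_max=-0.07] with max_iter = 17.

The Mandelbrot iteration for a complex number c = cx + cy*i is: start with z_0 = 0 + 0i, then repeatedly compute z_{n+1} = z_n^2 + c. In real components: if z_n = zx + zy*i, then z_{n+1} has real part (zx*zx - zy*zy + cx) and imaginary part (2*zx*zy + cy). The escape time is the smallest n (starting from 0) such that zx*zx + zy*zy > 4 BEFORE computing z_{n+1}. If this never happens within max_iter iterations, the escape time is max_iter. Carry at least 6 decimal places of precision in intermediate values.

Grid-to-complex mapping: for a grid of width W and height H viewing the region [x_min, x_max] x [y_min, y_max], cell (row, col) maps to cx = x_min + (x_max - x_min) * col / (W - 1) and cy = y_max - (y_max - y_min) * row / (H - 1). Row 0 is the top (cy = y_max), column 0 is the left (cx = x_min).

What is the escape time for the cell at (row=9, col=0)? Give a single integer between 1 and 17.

Answer: 1

Derivation:
z_0 = 0 + 0i, c = -1.6200 + -1.2220i
Iter 1: z = -1.6200 + -1.2220i, |z|^2 = 4.1177
Escaped at iteration 1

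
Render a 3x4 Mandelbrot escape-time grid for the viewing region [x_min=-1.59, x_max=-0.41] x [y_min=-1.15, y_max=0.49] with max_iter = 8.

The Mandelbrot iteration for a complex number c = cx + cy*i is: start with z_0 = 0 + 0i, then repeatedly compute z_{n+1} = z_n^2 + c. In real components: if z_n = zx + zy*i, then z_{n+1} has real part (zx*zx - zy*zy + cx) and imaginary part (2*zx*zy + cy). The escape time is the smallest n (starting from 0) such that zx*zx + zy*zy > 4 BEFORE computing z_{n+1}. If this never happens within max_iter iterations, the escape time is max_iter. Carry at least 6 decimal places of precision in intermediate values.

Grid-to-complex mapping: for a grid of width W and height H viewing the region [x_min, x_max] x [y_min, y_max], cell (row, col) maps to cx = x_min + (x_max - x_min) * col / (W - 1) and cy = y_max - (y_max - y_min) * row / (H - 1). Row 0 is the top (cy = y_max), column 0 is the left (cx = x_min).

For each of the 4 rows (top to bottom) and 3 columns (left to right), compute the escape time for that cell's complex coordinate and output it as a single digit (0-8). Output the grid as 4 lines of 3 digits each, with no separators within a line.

(row=0, col=0): c = -1.5900 + 0.4900i → escape time 3
(row=0, col=1): c = -1.0000 + 0.4900i → escape time 5
(row=0, col=2): c = -0.4100 + 0.4900i → escape time 8
(row=1, col=0): c = -1.5900 + -0.0567i → escape time 7
(row=1, col=1): c = -1.0000 + -0.0567i → escape time 8
(row=1, col=2): c = -0.4100 + -0.0567i → escape time 8
(row=2, col=0): c = -1.5900 + -0.6033i → escape time 3
(row=2, col=1): c = -1.0000 + -0.6033i → escape time 4
(row=2, col=2): c = -0.4100 + -0.6033i → escape time 8
(row=3, col=0): c = -1.5900 + -1.1500i → escape time 2
(row=3, col=1): c = -1.0000 + -1.1500i → escape time 3
(row=3, col=2): c = -0.4100 + -1.1500i → escape time 3

Answer: 358
788
348
233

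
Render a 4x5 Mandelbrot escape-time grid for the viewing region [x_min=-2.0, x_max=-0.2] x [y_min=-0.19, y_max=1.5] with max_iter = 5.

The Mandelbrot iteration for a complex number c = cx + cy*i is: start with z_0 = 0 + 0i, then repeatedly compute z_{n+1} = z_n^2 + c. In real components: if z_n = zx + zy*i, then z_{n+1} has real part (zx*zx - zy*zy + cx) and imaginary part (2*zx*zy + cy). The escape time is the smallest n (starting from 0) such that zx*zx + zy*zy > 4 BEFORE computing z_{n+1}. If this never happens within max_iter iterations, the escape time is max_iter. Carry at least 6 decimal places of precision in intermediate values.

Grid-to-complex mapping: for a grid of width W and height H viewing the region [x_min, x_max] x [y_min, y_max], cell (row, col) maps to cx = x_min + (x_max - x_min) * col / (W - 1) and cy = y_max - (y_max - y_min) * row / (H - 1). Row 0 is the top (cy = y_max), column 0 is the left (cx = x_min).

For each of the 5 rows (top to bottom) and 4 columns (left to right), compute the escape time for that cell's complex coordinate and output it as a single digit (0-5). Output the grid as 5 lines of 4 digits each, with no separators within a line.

Answer: 1122
1235
1355
1555
1555

Derivation:
(row=0, col=0): c = -2.0000 + 1.5000i → escape time 1
(row=0, col=1): c = -1.4000 + 1.5000i → escape time 1
(row=0, col=2): c = -0.8000 + 1.5000i → escape time 2
(row=0, col=3): c = -0.2000 + 1.5000i → escape time 2
(row=1, col=0): c = -2.0000 + 1.0775i → escape time 1
(row=1, col=1): c = -1.4000 + 1.0775i → escape time 2
(row=1, col=2): c = -0.8000 + 1.0775i → escape time 3
(row=1, col=3): c = -0.2000 + 1.0775i → escape time 5
(row=2, col=0): c = -2.0000 + 0.6550i → escape time 1
(row=2, col=1): c = -1.4000 + 0.6550i → escape time 3
(row=2, col=2): c = -0.8000 + 0.6550i → escape time 5
(row=2, col=3): c = -0.2000 + 0.6550i → escape time 5
(row=3, col=0): c = -2.0000 + 0.2325i → escape time 1
(row=3, col=1): c = -1.4000 + 0.2325i → escape time 5
(row=3, col=2): c = -0.8000 + 0.2325i → escape time 5
(row=3, col=3): c = -0.2000 + 0.2325i → escape time 5
(row=4, col=0): c = -2.0000 + -0.1900i → escape time 1
(row=4, col=1): c = -1.4000 + -0.1900i → escape time 5
(row=4, col=2): c = -0.8000 + -0.1900i → escape time 5
(row=4, col=3): c = -0.2000 + -0.1900i → escape time 5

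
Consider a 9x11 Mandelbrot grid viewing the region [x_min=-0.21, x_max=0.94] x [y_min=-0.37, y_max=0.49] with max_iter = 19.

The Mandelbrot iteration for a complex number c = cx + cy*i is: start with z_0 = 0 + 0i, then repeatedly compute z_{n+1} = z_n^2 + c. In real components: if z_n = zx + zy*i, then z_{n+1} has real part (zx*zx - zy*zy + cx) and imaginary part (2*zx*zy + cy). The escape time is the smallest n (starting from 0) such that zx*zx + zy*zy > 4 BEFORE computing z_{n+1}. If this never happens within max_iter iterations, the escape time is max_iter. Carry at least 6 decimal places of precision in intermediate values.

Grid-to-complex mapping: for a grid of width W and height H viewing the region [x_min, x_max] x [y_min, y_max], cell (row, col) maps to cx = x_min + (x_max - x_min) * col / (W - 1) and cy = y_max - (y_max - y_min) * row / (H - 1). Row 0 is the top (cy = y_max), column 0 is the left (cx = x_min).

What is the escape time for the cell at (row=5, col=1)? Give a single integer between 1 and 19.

Answer: 19

Derivation:
z_0 = 0 + 0i, c = -0.0663 + 0.0600i
Iter 1: z = -0.0663 + 0.0600i, |z|^2 = 0.0080
Iter 2: z = -0.0655 + 0.0520i, |z|^2 = 0.0070
Iter 3: z = -0.0647 + 0.0532i, |z|^2 = 0.0070
Iter 4: z = -0.0649 + 0.0531i, |z|^2 = 0.0070
Iter 5: z = -0.0649 + 0.0531i, |z|^2 = 0.0070
Iter 6: z = -0.0649 + 0.0531i, |z|^2 = 0.0070
Iter 7: z = -0.0649 + 0.0531i, |z|^2 = 0.0070
Iter 8: z = -0.0649 + 0.0531i, |z|^2 = 0.0070
Iter 9: z = -0.0649 + 0.0531i, |z|^2 = 0.0070
Iter 10: z = -0.0649 + 0.0531i, |z|^2 = 0.0070
Iter 11: z = -0.0649 + 0.0531i, |z|^2 = 0.0070
Iter 12: z = -0.0649 + 0.0531i, |z|^2 = 0.0070
Iter 13: z = -0.0649 + 0.0531i, |z|^2 = 0.0070
Iter 14: z = -0.0649 + 0.0531i, |z|^2 = 0.0070
Iter 15: z = -0.0649 + 0.0531i, |z|^2 = 0.0070
Iter 16: z = -0.0649 + 0.0531i, |z|^2 = 0.0070
Iter 17: z = -0.0649 + 0.0531i, |z|^2 = 0.0070
Iter 18: z = -0.0649 + 0.0531i, |z|^2 = 0.0070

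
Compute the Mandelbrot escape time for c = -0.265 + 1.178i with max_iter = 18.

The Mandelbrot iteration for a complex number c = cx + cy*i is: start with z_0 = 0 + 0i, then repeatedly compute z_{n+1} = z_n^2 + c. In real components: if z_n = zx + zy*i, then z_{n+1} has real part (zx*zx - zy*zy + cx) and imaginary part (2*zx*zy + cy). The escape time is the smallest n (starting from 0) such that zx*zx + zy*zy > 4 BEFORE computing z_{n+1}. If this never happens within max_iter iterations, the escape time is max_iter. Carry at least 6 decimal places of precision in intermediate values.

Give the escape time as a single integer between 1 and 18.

z_0 = 0 + 0i, c = -0.2650 + 1.1780i
Iter 1: z = -0.2650 + 1.1780i, |z|^2 = 1.4579
Iter 2: z = -1.5825 + 0.5537i, |z|^2 = 2.8107
Iter 3: z = 1.9326 + -0.5743i, |z|^2 = 4.0649
Escaped at iteration 3

Answer: 3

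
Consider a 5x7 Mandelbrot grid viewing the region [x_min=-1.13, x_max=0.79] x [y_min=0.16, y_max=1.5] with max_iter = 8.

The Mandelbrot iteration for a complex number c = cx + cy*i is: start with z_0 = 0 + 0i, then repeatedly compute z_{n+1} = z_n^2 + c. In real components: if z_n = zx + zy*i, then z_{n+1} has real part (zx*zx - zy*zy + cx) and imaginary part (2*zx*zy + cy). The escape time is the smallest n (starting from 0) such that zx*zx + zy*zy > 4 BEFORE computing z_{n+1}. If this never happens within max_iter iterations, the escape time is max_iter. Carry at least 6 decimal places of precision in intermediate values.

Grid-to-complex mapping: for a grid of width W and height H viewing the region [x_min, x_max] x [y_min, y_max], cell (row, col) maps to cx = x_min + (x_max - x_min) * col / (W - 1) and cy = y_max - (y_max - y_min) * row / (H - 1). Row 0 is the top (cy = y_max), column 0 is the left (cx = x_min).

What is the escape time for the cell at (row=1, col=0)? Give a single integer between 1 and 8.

Answer: 2

Derivation:
z_0 = 0 + 0i, c = -1.1300 + 1.2767i
Iter 1: z = -1.1300 + 1.2767i, |z|^2 = 2.9068
Iter 2: z = -1.4830 + -1.6086i, |z|^2 = 4.7868
Escaped at iteration 2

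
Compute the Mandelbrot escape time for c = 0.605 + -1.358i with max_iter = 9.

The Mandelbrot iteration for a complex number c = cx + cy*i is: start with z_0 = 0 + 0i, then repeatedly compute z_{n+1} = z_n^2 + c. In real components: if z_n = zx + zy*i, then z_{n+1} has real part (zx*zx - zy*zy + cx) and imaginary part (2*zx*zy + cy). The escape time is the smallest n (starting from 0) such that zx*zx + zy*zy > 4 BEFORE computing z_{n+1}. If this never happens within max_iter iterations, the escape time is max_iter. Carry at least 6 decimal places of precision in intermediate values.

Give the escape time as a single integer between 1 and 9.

z_0 = 0 + 0i, c = 0.6050 + -1.3580i
Iter 1: z = 0.6050 + -1.3580i, |z|^2 = 2.2102
Iter 2: z = -0.8731 + -3.0012i, |z|^2 = 9.7695
Escaped at iteration 2

Answer: 2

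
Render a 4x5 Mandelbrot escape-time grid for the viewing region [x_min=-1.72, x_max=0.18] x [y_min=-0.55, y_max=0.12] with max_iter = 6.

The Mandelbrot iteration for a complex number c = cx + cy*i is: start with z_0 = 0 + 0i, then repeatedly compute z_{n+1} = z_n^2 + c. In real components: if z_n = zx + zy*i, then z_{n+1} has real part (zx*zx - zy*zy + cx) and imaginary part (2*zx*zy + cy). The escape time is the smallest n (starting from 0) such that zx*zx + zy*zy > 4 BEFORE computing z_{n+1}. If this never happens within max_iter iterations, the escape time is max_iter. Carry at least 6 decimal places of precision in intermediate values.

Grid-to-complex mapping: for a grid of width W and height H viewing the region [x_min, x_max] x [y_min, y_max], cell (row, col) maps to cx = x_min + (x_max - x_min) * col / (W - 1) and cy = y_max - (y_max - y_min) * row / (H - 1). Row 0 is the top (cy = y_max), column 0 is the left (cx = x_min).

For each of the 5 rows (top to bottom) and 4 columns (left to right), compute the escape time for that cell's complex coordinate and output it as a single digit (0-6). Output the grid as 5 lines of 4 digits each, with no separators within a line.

Answer: 4666
6666
4666
3666
3566

Derivation:
(row=0, col=0): c = -1.7200 + 0.1200i → escape time 4
(row=0, col=1): c = -1.0867 + 0.1200i → escape time 6
(row=0, col=2): c = -0.4533 + 0.1200i → escape time 6
(row=0, col=3): c = 0.1800 + 0.1200i → escape time 6
(row=1, col=0): c = -1.7200 + -0.0475i → escape time 6
(row=1, col=1): c = -1.0867 + -0.0475i → escape time 6
(row=1, col=2): c = -0.4533 + -0.0475i → escape time 6
(row=1, col=3): c = 0.1800 + -0.0475i → escape time 6
(row=2, col=0): c = -1.7200 + -0.2150i → escape time 4
(row=2, col=1): c = -1.0867 + -0.2150i → escape time 6
(row=2, col=2): c = -0.4533 + -0.2150i → escape time 6
(row=2, col=3): c = 0.1800 + -0.2150i → escape time 6
(row=3, col=0): c = -1.7200 + -0.3825i → escape time 3
(row=3, col=1): c = -1.0867 + -0.3825i → escape time 6
(row=3, col=2): c = -0.4533 + -0.3825i → escape time 6
(row=3, col=3): c = 0.1800 + -0.3825i → escape time 6
(row=4, col=0): c = -1.7200 + -0.5500i → escape time 3
(row=4, col=1): c = -1.0867 + -0.5500i → escape time 5
(row=4, col=2): c = -0.4533 + -0.5500i → escape time 6
(row=4, col=3): c = 0.1800 + -0.5500i → escape time 6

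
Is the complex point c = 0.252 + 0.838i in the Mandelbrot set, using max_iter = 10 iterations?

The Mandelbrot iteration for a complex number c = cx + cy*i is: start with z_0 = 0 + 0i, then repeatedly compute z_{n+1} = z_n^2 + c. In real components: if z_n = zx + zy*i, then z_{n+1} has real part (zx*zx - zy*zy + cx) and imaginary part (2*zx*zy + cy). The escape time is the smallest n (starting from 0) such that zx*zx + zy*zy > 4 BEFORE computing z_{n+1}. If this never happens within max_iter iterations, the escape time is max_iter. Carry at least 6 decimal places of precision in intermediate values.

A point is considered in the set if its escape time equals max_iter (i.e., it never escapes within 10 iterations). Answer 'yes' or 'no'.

Answer: no

Derivation:
z_0 = 0 + 0i, c = 0.2520 + 0.8380i
Iter 1: z = 0.2520 + 0.8380i, |z|^2 = 0.7657
Iter 2: z = -0.3867 + 1.2604i, |z|^2 = 1.7381
Iter 3: z = -1.1869 + -0.1369i, |z|^2 = 1.4275
Iter 4: z = 1.6420 + 1.1629i, |z|^2 = 4.0486
Escaped at iteration 4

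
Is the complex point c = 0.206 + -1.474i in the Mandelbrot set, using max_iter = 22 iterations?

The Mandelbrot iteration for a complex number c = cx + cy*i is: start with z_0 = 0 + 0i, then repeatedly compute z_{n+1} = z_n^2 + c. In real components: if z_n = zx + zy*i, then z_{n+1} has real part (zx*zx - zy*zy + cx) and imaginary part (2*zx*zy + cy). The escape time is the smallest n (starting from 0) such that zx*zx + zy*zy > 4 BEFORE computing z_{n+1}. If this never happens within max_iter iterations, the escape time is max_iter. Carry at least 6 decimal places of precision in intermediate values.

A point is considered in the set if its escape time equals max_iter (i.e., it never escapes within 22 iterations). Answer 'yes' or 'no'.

Answer: no

Derivation:
z_0 = 0 + 0i, c = 0.2060 + -1.4740i
Iter 1: z = 0.2060 + -1.4740i, |z|^2 = 2.2151
Iter 2: z = -1.9242 + -2.0813i, |z|^2 = 8.0345
Escaped at iteration 2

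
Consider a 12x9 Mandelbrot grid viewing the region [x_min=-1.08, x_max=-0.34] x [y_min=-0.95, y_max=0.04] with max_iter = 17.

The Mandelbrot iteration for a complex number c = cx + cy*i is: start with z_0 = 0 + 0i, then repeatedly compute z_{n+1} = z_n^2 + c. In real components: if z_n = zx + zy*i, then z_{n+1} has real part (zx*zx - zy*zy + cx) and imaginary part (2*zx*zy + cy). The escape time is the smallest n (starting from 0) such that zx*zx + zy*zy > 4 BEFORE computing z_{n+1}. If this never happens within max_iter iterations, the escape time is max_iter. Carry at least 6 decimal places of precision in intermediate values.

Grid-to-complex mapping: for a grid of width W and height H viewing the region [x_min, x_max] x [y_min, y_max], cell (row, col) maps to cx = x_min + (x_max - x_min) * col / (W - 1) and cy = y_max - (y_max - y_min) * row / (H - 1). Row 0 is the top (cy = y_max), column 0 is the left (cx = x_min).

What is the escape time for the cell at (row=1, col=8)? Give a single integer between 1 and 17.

Answer: 17

Derivation:
z_0 = 0 + 0i, c = -0.5418 + -0.0837i
Iter 1: z = -0.5418 + -0.0837i, |z|^2 = 0.3006
Iter 2: z = -0.2553 + 0.0070i, |z|^2 = 0.0652
Iter 3: z = -0.4767 + -0.0873i, |z|^2 = 0.2349
Iter 4: z = -0.3222 + -0.0005i, |z|^2 = 0.1038
Iter 5: z = -0.4380 + -0.0834i, |z|^2 = 0.1988
Iter 6: z = -0.3569 + -0.0107i, |z|^2 = 0.1275
Iter 7: z = -0.4145 + -0.0761i, |z|^2 = 0.1776
Iter 8: z = -0.3758 + -0.0206i, |z|^2 = 0.1416
Iter 9: z = -0.4010 + -0.0682i, |z|^2 = 0.1655
Iter 10: z = -0.3856 + -0.0290i, |z|^2 = 0.1496
Iter 11: z = -0.3939 + -0.0614i, |z|^2 = 0.1590
Iter 12: z = -0.3904 + -0.0354i, |z|^2 = 0.1537
Iter 13: z = -0.3907 + -0.0561i, |z|^2 = 0.1558
Iter 14: z = -0.3924 + -0.0399i, |z|^2 = 0.1555
Iter 15: z = -0.3895 + -0.0524i, |z|^2 = 0.1544
Iter 16: z = -0.3929 + -0.0429i, |z|^2 = 0.1562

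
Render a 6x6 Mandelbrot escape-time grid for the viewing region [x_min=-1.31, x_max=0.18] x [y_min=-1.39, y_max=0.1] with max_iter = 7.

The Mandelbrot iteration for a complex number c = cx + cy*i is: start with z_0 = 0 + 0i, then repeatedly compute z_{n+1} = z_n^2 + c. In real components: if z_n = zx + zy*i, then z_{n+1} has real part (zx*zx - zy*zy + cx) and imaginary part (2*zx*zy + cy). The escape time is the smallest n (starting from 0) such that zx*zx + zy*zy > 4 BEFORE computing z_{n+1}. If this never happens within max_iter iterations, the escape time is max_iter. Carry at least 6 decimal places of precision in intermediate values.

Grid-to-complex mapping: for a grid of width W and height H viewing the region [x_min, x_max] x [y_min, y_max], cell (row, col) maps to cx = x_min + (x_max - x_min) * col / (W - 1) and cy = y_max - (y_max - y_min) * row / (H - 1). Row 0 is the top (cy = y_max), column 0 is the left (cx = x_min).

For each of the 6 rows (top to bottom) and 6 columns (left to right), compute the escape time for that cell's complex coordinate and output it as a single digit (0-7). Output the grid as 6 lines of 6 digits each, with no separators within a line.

Answer: 777777
777777
457777
334675
333463
222222

Derivation:
(row=0, col=0): c = -1.3100 + 0.1000i → escape time 7
(row=0, col=1): c = -1.0120 + 0.1000i → escape time 7
(row=0, col=2): c = -0.7140 + 0.1000i → escape time 7
(row=0, col=3): c = -0.4160 + 0.1000i → escape time 7
(row=0, col=4): c = -0.1180 + 0.1000i → escape time 7
(row=0, col=5): c = 0.1800 + 0.1000i → escape time 7
(row=1, col=0): c = -1.3100 + -0.1980i → escape time 7
(row=1, col=1): c = -1.0120 + -0.1980i → escape time 7
(row=1, col=2): c = -0.7140 + -0.1980i → escape time 7
(row=1, col=3): c = -0.4160 + -0.1980i → escape time 7
(row=1, col=4): c = -0.1180 + -0.1980i → escape time 7
(row=1, col=5): c = 0.1800 + -0.1980i → escape time 7
(row=2, col=0): c = -1.3100 + -0.4960i → escape time 4
(row=2, col=1): c = -1.0120 + -0.4960i → escape time 5
(row=2, col=2): c = -0.7140 + -0.4960i → escape time 7
(row=2, col=3): c = -0.4160 + -0.4960i → escape time 7
(row=2, col=4): c = -0.1180 + -0.4960i → escape time 7
(row=2, col=5): c = 0.1800 + -0.4960i → escape time 7
(row=3, col=0): c = -1.3100 + -0.7940i → escape time 3
(row=3, col=1): c = -1.0120 + -0.7940i → escape time 3
(row=3, col=2): c = -0.7140 + -0.7940i → escape time 4
(row=3, col=3): c = -0.4160 + -0.7940i → escape time 6
(row=3, col=4): c = -0.1180 + -0.7940i → escape time 7
(row=3, col=5): c = 0.1800 + -0.7940i → escape time 5
(row=4, col=0): c = -1.3100 + -1.0920i → escape time 3
(row=4, col=1): c = -1.0120 + -1.0920i → escape time 3
(row=4, col=2): c = -0.7140 + -1.0920i → escape time 3
(row=4, col=3): c = -0.4160 + -1.0920i → escape time 4
(row=4, col=4): c = -0.1180 + -1.0920i → escape time 6
(row=4, col=5): c = 0.1800 + -1.0920i → escape time 3
(row=5, col=0): c = -1.3100 + -1.3900i → escape time 2
(row=5, col=1): c = -1.0120 + -1.3900i → escape time 2
(row=5, col=2): c = -0.7140 + -1.3900i → escape time 2
(row=5, col=3): c = -0.4160 + -1.3900i → escape time 2
(row=5, col=4): c = -0.1180 + -1.3900i → escape time 2
(row=5, col=5): c = 0.1800 + -1.3900i → escape time 2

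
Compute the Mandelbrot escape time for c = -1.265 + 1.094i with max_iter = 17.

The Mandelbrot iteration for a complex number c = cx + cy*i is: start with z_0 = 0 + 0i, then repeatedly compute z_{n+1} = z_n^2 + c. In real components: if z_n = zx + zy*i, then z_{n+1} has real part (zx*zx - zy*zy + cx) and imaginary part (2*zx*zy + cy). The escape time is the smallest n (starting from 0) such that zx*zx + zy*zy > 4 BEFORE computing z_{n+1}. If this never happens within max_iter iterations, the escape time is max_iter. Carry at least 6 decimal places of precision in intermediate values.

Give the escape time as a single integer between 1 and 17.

Answer: 3

Derivation:
z_0 = 0 + 0i, c = -1.2650 + 1.0940i
Iter 1: z = -1.2650 + 1.0940i, |z|^2 = 2.7971
Iter 2: z = -0.8616 + -1.6738i, |z|^2 = 3.5440
Iter 3: z = -3.3243 + 3.9784i, |z|^2 = 26.8783
Escaped at iteration 3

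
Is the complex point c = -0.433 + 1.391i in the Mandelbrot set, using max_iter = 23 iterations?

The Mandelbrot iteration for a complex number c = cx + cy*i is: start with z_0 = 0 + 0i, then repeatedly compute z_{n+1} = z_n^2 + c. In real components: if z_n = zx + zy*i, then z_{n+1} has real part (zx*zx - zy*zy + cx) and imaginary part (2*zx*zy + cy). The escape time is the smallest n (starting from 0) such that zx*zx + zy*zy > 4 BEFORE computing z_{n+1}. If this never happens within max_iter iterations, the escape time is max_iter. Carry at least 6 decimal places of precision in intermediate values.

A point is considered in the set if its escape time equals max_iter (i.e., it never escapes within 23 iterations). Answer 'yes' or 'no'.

Answer: no

Derivation:
z_0 = 0 + 0i, c = -0.4330 + 1.3910i
Iter 1: z = -0.4330 + 1.3910i, |z|^2 = 2.1224
Iter 2: z = -2.1804 + 0.1864i, |z|^2 = 4.7889
Escaped at iteration 2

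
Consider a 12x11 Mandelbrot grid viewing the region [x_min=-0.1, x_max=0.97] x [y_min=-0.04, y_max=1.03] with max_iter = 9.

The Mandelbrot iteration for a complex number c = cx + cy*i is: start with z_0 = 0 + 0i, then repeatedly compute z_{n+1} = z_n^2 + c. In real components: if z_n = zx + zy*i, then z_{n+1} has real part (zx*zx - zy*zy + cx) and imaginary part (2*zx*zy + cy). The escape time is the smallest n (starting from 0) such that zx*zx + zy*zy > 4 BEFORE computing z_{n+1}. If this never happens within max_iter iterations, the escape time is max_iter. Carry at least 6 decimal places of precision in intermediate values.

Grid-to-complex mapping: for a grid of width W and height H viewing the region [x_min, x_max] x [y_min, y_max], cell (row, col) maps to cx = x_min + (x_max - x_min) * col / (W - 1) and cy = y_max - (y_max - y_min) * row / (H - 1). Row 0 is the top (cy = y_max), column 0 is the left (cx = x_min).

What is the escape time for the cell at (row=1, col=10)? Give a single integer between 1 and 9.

Answer: 2

Derivation:
z_0 = 0 + 0i, c = 0.8727 + 0.9230i
Iter 1: z = 0.8727 + 0.9230i, |z|^2 = 1.6136
Iter 2: z = 0.7825 + 2.5341i, |z|^2 = 7.0337
Escaped at iteration 2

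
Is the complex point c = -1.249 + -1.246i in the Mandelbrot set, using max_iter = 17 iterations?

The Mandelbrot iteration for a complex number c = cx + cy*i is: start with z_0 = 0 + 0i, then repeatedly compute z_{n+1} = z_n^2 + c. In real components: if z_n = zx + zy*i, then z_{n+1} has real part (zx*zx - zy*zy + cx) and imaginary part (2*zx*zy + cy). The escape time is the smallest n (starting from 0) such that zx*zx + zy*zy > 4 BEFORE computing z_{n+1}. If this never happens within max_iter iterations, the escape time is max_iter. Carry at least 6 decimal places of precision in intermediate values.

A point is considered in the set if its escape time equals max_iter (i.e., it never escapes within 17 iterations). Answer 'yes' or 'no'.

Answer: no

Derivation:
z_0 = 0 + 0i, c = -1.2490 + -1.2460i
Iter 1: z = -1.2490 + -1.2460i, |z|^2 = 3.1125
Iter 2: z = -1.2415 + 1.8665i, |z|^2 = 5.0252
Escaped at iteration 2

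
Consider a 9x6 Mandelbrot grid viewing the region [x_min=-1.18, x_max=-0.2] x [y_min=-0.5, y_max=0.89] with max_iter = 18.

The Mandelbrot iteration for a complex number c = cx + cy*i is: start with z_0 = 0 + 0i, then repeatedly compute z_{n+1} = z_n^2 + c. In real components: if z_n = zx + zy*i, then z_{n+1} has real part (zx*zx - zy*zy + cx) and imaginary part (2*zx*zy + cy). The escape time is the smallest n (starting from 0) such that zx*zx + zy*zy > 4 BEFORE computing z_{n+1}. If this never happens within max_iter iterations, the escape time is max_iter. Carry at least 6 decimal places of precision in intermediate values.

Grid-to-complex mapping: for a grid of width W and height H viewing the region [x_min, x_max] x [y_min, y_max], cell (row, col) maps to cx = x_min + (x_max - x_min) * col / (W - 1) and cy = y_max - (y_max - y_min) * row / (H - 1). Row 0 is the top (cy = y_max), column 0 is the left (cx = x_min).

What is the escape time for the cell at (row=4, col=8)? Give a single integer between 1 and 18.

z_0 = 0 + 0i, c = -0.2000 + -0.2220i
Iter 1: z = -0.2000 + -0.2220i, |z|^2 = 0.0893
Iter 2: z = -0.2093 + -0.1332i, |z|^2 = 0.0615
Iter 3: z = -0.1739 + -0.1662i, |z|^2 = 0.0579
Iter 4: z = -0.1974 + -0.1642i, |z|^2 = 0.0659
Iter 5: z = -0.1880 + -0.1572i, |z|^2 = 0.0601
Iter 6: z = -0.1894 + -0.1629i, |z|^2 = 0.0624
Iter 7: z = -0.1907 + -0.1603i, |z|^2 = 0.0621
Iter 8: z = -0.1893 + -0.1609i, |z|^2 = 0.0617
Iter 9: z = -0.1900 + -0.1611i, |z|^2 = 0.0621
Iter 10: z = -0.1898 + -0.1608i, |z|^2 = 0.0619
Iter 11: z = -0.1898 + -0.1610i, |z|^2 = 0.0619
Iter 12: z = -0.1899 + -0.1609i, |z|^2 = 0.0619
Iter 13: z = -0.1898 + -0.1609i, |z|^2 = 0.0619
Iter 14: z = -0.1899 + -0.1609i, |z|^2 = 0.0619
Iter 15: z = -0.1898 + -0.1609i, |z|^2 = 0.0619
Iter 16: z = -0.1898 + -0.1609i, |z|^2 = 0.0619
Iter 17: z = -0.1898 + -0.1609i, |z|^2 = 0.0619

Answer: 18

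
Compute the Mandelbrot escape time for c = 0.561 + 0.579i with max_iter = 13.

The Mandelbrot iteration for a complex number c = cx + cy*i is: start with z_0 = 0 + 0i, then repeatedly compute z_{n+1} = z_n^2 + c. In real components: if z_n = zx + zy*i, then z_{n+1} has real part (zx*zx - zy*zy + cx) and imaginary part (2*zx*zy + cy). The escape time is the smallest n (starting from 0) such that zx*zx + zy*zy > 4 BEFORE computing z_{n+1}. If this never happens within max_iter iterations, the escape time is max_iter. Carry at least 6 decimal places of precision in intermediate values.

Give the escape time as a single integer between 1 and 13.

Answer: 3

Derivation:
z_0 = 0 + 0i, c = 0.5610 + 0.5790i
Iter 1: z = 0.5610 + 0.5790i, |z|^2 = 0.6500
Iter 2: z = 0.5405 + 1.2286i, |z|^2 = 1.8017
Iter 3: z = -0.6564 + 1.9071i, |z|^2 = 4.0680
Escaped at iteration 3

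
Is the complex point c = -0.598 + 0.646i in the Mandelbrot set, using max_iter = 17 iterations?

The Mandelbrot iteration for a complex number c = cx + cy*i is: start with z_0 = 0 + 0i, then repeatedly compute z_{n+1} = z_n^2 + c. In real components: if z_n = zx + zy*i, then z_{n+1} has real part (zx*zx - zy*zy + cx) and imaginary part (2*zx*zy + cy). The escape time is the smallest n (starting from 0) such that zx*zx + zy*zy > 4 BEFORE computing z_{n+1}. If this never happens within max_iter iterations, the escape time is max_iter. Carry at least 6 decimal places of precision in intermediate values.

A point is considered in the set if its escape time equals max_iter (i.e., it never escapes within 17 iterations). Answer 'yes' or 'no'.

Answer: no

Derivation:
z_0 = 0 + 0i, c = -0.5980 + 0.6460i
Iter 1: z = -0.5980 + 0.6460i, |z|^2 = 0.7749
Iter 2: z = -0.6577 + -0.1266i, |z|^2 = 0.4486
Iter 3: z = -0.1814 + 0.8126i, |z|^2 = 0.6932
Iter 4: z = -1.2253 + 0.3511i, |z|^2 = 1.6247
Iter 5: z = 0.7801 + -0.2145i, |z|^2 = 0.6546
Iter 6: z = -0.0354 + 0.3113i, |z|^2 = 0.0982
Iter 7: z = -0.6937 + 0.6239i, |z|^2 = 0.8705
Iter 8: z = -0.5061 + -0.2196i, |z|^2 = 0.3044
Iter 9: z = -0.3901 + 0.8683i, |z|^2 = 0.9061
Iter 10: z = -1.1998 + -0.0314i, |z|^2 = 1.4405
Iter 11: z = 0.8406 + 0.7214i, |z|^2 = 1.2270
Iter 12: z = -0.4119 + 1.8588i, |z|^2 = 3.6248
Iter 13: z = -3.8835 + -0.8854i, |z|^2 = 15.8651
Escaped at iteration 13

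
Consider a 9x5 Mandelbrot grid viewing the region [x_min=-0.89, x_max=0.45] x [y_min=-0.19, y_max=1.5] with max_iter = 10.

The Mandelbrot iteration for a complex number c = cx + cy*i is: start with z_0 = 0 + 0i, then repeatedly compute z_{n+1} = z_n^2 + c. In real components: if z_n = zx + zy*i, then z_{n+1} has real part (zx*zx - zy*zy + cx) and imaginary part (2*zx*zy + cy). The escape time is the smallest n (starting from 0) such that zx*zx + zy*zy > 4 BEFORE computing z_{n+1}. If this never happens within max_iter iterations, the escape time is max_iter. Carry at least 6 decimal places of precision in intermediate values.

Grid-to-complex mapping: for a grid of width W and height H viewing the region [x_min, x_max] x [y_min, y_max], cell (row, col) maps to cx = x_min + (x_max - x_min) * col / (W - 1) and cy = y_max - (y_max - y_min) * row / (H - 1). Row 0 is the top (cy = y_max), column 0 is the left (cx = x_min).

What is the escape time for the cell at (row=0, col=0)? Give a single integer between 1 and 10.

z_0 = 0 + 0i, c = -0.8900 + 1.5000i
Iter 1: z = -0.8900 + 1.5000i, |z|^2 = 3.0421
Iter 2: z = -2.3479 + -1.1700i, |z|^2 = 6.8815
Escaped at iteration 2

Answer: 2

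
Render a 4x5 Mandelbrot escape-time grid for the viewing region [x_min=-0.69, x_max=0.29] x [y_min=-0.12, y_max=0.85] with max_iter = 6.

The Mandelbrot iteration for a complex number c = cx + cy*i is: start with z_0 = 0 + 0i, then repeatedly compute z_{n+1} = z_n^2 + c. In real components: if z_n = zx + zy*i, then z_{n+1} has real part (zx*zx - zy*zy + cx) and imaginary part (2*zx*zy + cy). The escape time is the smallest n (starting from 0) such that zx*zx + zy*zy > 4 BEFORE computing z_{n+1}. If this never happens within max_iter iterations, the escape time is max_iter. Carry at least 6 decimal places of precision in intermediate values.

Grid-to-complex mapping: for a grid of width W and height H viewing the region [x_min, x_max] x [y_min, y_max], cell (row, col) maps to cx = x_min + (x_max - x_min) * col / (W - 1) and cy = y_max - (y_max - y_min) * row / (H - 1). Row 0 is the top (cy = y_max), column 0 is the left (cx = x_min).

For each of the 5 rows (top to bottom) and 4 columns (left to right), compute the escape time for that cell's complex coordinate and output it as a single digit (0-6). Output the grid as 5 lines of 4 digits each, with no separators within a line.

Answer: 4664
6666
6666
6666
6666

Derivation:
(row=0, col=0): c = -0.6900 + 0.8500i → escape time 4
(row=0, col=1): c = -0.3633 + 0.8500i → escape time 6
(row=0, col=2): c = -0.0367 + 0.8500i → escape time 6
(row=0, col=3): c = 0.2900 + 0.8500i → escape time 4
(row=1, col=0): c = -0.6900 + 0.6075i → escape time 6
(row=1, col=1): c = -0.3633 + 0.6075i → escape time 6
(row=1, col=2): c = -0.0367 + 0.6075i → escape time 6
(row=1, col=3): c = 0.2900 + 0.6075i → escape time 6
(row=2, col=0): c = -0.6900 + 0.3650i → escape time 6
(row=2, col=1): c = -0.3633 + 0.3650i → escape time 6
(row=2, col=2): c = -0.0367 + 0.3650i → escape time 6
(row=2, col=3): c = 0.2900 + 0.3650i → escape time 6
(row=3, col=0): c = -0.6900 + 0.1225i → escape time 6
(row=3, col=1): c = -0.3633 + 0.1225i → escape time 6
(row=3, col=2): c = -0.0367 + 0.1225i → escape time 6
(row=3, col=3): c = 0.2900 + 0.1225i → escape time 6
(row=4, col=0): c = -0.6900 + -0.1200i → escape time 6
(row=4, col=1): c = -0.3633 + -0.1200i → escape time 6
(row=4, col=2): c = -0.0367 + -0.1200i → escape time 6
(row=4, col=3): c = 0.2900 + -0.1200i → escape time 6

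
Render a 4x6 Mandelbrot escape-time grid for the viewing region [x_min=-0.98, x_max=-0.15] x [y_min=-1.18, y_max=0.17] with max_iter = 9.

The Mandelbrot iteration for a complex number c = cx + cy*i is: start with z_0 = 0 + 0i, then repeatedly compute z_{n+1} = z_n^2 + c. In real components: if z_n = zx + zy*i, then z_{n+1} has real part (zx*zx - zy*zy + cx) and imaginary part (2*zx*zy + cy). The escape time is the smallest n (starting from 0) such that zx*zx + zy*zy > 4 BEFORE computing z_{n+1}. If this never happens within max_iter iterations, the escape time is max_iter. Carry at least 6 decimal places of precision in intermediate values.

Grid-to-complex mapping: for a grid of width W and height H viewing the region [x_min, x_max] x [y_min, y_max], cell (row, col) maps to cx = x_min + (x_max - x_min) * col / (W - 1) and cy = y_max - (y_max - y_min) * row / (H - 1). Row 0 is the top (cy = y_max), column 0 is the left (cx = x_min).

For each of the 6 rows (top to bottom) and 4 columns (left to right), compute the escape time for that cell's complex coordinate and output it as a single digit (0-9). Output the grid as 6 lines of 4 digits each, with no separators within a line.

Answer: 9999
9999
8999
4699
3459
3334

Derivation:
(row=0, col=0): c = -0.9800 + 0.1700i → escape time 9
(row=0, col=1): c = -0.7033 + 0.1700i → escape time 9
(row=0, col=2): c = -0.4267 + 0.1700i → escape time 9
(row=0, col=3): c = -0.1500 + 0.1700i → escape time 9
(row=1, col=0): c = -0.9800 + -0.1000i → escape time 9
(row=1, col=1): c = -0.7033 + -0.1000i → escape time 9
(row=1, col=2): c = -0.4267 + -0.1000i → escape time 9
(row=1, col=3): c = -0.1500 + -0.1000i → escape time 9
(row=2, col=0): c = -0.9800 + -0.3700i → escape time 8
(row=2, col=1): c = -0.7033 + -0.3700i → escape time 9
(row=2, col=2): c = -0.4267 + -0.3700i → escape time 9
(row=2, col=3): c = -0.1500 + -0.3700i → escape time 9
(row=3, col=0): c = -0.9800 + -0.6400i → escape time 4
(row=3, col=1): c = -0.7033 + -0.6400i → escape time 6
(row=3, col=2): c = -0.4267 + -0.6400i → escape time 9
(row=3, col=3): c = -0.1500 + -0.6400i → escape time 9
(row=4, col=0): c = -0.9800 + -0.9100i → escape time 3
(row=4, col=1): c = -0.7033 + -0.9100i → escape time 4
(row=4, col=2): c = -0.4267 + -0.9100i → escape time 5
(row=4, col=3): c = -0.1500 + -0.9100i → escape time 9
(row=5, col=0): c = -0.9800 + -1.1800i → escape time 3
(row=5, col=1): c = -0.7033 + -1.1800i → escape time 3
(row=5, col=2): c = -0.4267 + -1.1800i → escape time 3
(row=5, col=3): c = -0.1500 + -1.1800i → escape time 4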